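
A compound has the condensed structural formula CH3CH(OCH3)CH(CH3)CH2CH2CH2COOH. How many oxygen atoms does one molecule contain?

3

Element totals:
  C: 9
  H: 18
  O: 3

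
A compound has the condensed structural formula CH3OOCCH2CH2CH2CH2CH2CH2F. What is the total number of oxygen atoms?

Element totals:
  C: 8
  H: 15
  F: 1
  O: 2

2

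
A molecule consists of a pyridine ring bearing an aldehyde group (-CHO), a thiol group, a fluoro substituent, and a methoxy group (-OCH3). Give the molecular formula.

Atom tally by fragment:
  pyridine ring core → C:5 H:5 N:1
  (− 4 ring H displaced by substituents)
  + CHO → C:1 H:1 O:1
  + SH → S:1 H:1
  + F → F:1
  + OCH3 → C:1 H:3 O:1
Element totals:
  C: 7
  H: 6
  F: 1
  N: 1
  O: 2
  S: 1

C7H6FNO2S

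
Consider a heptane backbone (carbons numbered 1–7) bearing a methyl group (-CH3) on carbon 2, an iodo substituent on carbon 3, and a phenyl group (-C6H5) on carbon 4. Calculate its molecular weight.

316.23 g/mol

Atom tally by fragment:
  CH3 → C:1 H:3
  CH(CH3) → C:2 H:4
  CH(I) → C:1 H:1 I:1
  CH(C6H5) → C:7 H:6
  CH2 → C:1 H:2
  CH2 → C:1 H:2
  CH3 → C:1 H:3
Element totals:
  C: 14
  H: 21
  I: 1
Molecular formula: C14H21I.
  M = 14(12.011) + 21(1.008) + 126.904
    = 168.154 + 21.168 + 126.904 = 316.226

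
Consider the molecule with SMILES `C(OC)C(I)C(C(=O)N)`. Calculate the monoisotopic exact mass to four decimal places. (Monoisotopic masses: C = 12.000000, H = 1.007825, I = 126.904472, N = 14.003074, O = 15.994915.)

Atom tally by fragment:
  CH3OCH2 → C:2 H:5 O:1
  CH(I) → C:1 H:1 I:1
  CH2CONH2 → C:2 H:4 O:1 N:1
Element totals:
  C: 5
  H: 10
  I: 1
  N: 1
  O: 2
Molecular formula: C5H10INO2.
  M = 5(12.0) + 10(1.007825) + 126.904472 + 14.003074 + 2(15.994915)
    = 60.000000 + 10.078250 + 126.904472 + 14.003074 + 31.989830 = 242.975626

242.9756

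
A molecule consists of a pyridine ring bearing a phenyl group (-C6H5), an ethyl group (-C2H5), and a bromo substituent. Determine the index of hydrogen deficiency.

8

Atom tally by fragment:
  pyridine ring core → C:5 H:5 N:1
  (− 3 ring H displaced by substituents)
  + C6H5 → C:6 H:5
  + C2H5 → C:2 H:5
  + Br → Br:1
Element totals:
  C: 13
  H: 12
  Br: 1
  N: 1
Molecular formula: C13H12BrN.
DoU = (2C + 2 + N − H − X) / 2 = (2·13 + 2 + 1 − 12 − 1) / 2 = 8.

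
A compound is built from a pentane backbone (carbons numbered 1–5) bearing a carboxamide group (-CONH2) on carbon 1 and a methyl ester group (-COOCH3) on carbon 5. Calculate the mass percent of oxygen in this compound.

Atom tally by fragment:
  H2NOCCH2 → C:2 H:4 O:1 N:1
  CH2 → C:1 H:2
  CH2 → C:1 H:2
  CH2 → C:1 H:2
  CH2COOCH3 → C:3 H:5 O:2
Element totals:
  C: 8
  H: 15
  N: 1
  O: 3
Molecular formula: C8H15NO3.
Molar mass = 173.212 g/mol.
Mass from O: 3 × 15.999 = 47.997 g/mol.
%O = 47.997 / 173.212 × 100 = 27.71%.

27.71%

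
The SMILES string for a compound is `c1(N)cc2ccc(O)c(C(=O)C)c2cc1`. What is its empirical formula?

C12H11NO2

Atom tally by fragment:
  naphthalene ring system core → C:10 H:8
  (− 3 ring H displaced by substituents)
  + NH2 → N:1 H:2
  + OH → O:1 H:1
  + COCH3 → C:2 H:3 O:1
Element totals:
  C: 12
  H: 11
  N: 1
  O: 2
Molecular formula: C12H11NO2.
gcd of subscripts (12, 11, 1, 2) = 1, so the empirical formula equals the molecular formula.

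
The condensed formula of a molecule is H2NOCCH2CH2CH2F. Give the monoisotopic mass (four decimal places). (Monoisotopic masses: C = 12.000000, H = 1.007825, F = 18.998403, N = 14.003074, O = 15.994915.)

105.0590

Element totals:
  C: 4
  H: 8
  F: 1
  N: 1
  O: 1
Molecular formula: C4H8FNO.
  M = 4(12.0) + 8(1.007825) + 18.998403 + 14.003074 + 15.994915
    = 48.000000 + 8.062600 + 18.998403 + 14.003074 + 15.994915 = 105.058992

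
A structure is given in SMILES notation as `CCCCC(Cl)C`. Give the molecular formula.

C6H13Cl

Atom tally by fragment:
  CH3 → C:1 H:3
  CH2 → C:1 H:2
  CH2 → C:1 H:2
  CH2 → C:1 H:2
  CH(Cl) → C:1 H:1 Cl:1
  CH3 → C:1 H:3
Element totals:
  C: 6
  H: 13
  Cl: 1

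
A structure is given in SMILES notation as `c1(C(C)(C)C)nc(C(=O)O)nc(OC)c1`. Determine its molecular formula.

C10H14N2O3

Atom tally by fragment:
  pyrimidine ring core → C:4 H:4 N:2
  (− 3 ring H displaced by substituents)
  + C(CH3)3 → C:4 H:9
  + COOH → C:1 H:1 O:2
  + OCH3 → C:1 H:3 O:1
Element totals:
  C: 10
  H: 14
  N: 2
  O: 3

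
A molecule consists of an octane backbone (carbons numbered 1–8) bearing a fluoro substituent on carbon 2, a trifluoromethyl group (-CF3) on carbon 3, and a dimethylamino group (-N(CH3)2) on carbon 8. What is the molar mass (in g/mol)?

Atom tally by fragment:
  CH3 → C:1 H:3
  CH(F) → C:1 H:1 F:1
  CH(CF3) → C:2 H:1 F:3
  CH2 → C:1 H:2
  CH2 → C:1 H:2
  CH2 → C:1 H:2
  CH2 → C:1 H:2
  CH2N(CH3)2 → C:3 H:8 N:1
Element totals:
  C: 11
  H: 21
  F: 4
  N: 1
Molecular formula: C11H21F4N.
  M = 11(12.011) + 21(1.008) + 4(18.998) + 14.007
    = 132.121 + 21.168 + 75.992 + 14.007 = 243.288

243.29 g/mol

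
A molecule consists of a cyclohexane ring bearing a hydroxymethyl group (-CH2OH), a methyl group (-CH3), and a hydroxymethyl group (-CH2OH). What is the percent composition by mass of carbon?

68.31%

Atom tally by fragment:
  cyclohexane ring core → C:6 H:12
  (− 3 ring H displaced by substituents)
  + CH2OH → C:1 H:3 O:1
  + CH3 → C:1 H:3
  + CH2OH → C:1 H:3 O:1
Element totals:
  C: 9
  H: 18
  O: 2
Molecular formula: C9H18O2.
Molar mass = 158.241 g/mol.
Mass from C: 9 × 12.011 = 108.099 g/mol.
%C = 108.099 / 158.241 × 100 = 68.31%.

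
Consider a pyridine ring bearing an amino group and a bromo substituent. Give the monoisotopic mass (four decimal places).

171.9636

Atom tally by fragment:
  pyridine ring core → C:5 H:5 N:1
  (− 2 ring H displaced by substituents)
  + NH2 → N:1 H:2
  + Br → Br:1
Element totals:
  C: 5
  H: 5
  Br: 1
  N: 2
Molecular formula: C5H5BrN2.
  M = 5(12.0) + 5(1.007825) + 78.918338 + 2(14.003074)
    = 60.000000 + 5.039125 + 78.918338 + 28.006148 = 171.963611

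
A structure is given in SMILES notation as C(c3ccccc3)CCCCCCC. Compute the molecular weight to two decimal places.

Atom tally by fragment:
  C6H5CH2 → C:7 H:7
  CH2 → C:1 H:2
  CH2 → C:1 H:2
  CH2 → C:1 H:2
  CH2 → C:1 H:2
  CH2 → C:1 H:2
  CH2 → C:1 H:2
  CH3 → C:1 H:3
Element totals:
  C: 14
  H: 22
Molecular formula: C14H22.
  M = 14(12.011) + 22(1.008)
    = 168.154 + 22.176 = 190.330

190.33 g/mol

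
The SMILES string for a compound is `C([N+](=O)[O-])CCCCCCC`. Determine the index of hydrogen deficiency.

1

Atom tally by fragment:
  O2NCH2 → C:1 H:2 N:1 O:2
  CH2 → C:1 H:2
  CH2 → C:1 H:2
  CH2 → C:1 H:2
  CH2 → C:1 H:2
  CH2 → C:1 H:2
  CH2 → C:1 H:2
  CH3 → C:1 H:3
Element totals:
  C: 8
  H: 17
  N: 1
  O: 2
Molecular formula: C8H17NO2.
DoU = (2C + 2 + N − H − X) / 2 = (2·8 + 2 + 1 − 17 − 0) / 2 = 1.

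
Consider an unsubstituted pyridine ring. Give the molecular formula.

Atom tally by fragment:
  pyridine ring core → C:5 H:5 N:1
Element totals:
  C: 5
  H: 5
  N: 1

C5H5N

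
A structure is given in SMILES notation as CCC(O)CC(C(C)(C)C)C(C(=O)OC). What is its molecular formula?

C12H24O3

Atom tally by fragment:
  CH3 → C:1 H:3
  CH2 → C:1 H:2
  CH(OH) → C:1 H:2 O:1
  CH2 → C:1 H:2
  CH(C(CH3)3) → C:5 H:10
  CH2COOCH3 → C:3 H:5 O:2
Element totals:
  C: 12
  H: 24
  O: 3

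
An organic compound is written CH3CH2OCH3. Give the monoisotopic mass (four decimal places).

Atom tally by fragment:
  CH3 → C:1 H:3
  CH2OCH3 → C:2 H:5 O:1
Element totals:
  C: 3
  H: 8
  O: 1
Molecular formula: C3H8O.
  M = 3(12.0) + 8(1.007825) + 15.994915
    = 36.000000 + 8.062600 + 15.994915 = 60.057515

60.0575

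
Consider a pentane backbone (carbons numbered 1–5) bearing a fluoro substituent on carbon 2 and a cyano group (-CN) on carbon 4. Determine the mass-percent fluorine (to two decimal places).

Atom tally by fragment:
  CH3 → C:1 H:3
  CH(F) → C:1 H:1 F:1
  CH2 → C:1 H:2
  CH(CN) → C:2 H:1 N:1
  CH3 → C:1 H:3
Element totals:
  C: 6
  H: 10
  F: 1
  N: 1
Molecular formula: C6H10FN.
Molar mass = 115.151 g/mol.
Mass from F: 1 × 18.998 = 18.998 g/mol.
%F = 18.998 / 115.151 × 100 = 16.50%.

16.50%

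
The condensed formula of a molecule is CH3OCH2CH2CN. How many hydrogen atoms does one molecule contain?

7

Atom tally by fragment:
  CH3OCH2 → C:2 H:5 O:1
  CH2CN → C:2 H:2 N:1
Element totals:
  C: 4
  H: 7
  N: 1
  O: 1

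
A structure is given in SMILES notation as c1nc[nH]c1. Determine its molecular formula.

C3H4N2

Atom tally by fragment:
  imidazole ring core → C:3 H:4 N:2
Element totals:
  C: 3
  H: 4
  N: 2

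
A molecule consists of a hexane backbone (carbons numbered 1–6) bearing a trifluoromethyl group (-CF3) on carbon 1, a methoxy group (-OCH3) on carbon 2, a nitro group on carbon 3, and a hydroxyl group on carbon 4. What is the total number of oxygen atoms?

Atom tally by fragment:
  F3CCH2 → C:2 H:2 F:3
  CH(OCH3) → C:2 H:4 O:1
  CH(NO2) → C:1 H:1 N:1 O:2
  CH(OH) → C:1 H:2 O:1
  CH2 → C:1 H:2
  CH3 → C:1 H:3
Element totals:
  C: 8
  H: 14
  F: 3
  N: 1
  O: 4

4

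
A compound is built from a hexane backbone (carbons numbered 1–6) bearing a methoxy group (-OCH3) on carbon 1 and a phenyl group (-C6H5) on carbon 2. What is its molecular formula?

Atom tally by fragment:
  CH3OCH2 → C:2 H:5 O:1
  CH(C6H5) → C:7 H:6
  CH2 → C:1 H:2
  CH2 → C:1 H:2
  CH2 → C:1 H:2
  CH3 → C:1 H:3
Element totals:
  C: 13
  H: 20
  O: 1

C13H20O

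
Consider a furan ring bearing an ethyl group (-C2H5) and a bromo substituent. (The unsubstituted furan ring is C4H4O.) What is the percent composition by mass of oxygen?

Atom tally by fragment:
  furan ring core → C:4 H:4 O:1
  (− 2 ring H displaced by substituents)
  + C2H5 → C:2 H:5
  + Br → Br:1
Element totals:
  C: 6
  H: 7
  Br: 1
  O: 1
Molecular formula: C6H7BrO.
Molar mass = 175.025 g/mol.
Mass from O: 1 × 15.999 = 15.999 g/mol.
%O = 15.999 / 175.025 × 100 = 9.14%.

9.14%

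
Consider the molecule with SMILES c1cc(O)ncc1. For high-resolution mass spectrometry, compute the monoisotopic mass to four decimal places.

Atom tally by fragment:
  pyridine ring core → C:5 H:5 N:1
  (− 1 ring H displaced by substituents)
  + OH → O:1 H:1
Element totals:
  C: 5
  H: 5
  N: 1
  O: 1
Molecular formula: C5H5NO.
  M = 5(12.0) + 5(1.007825) + 14.003074 + 15.994915
    = 60.000000 + 5.039125 + 14.003074 + 15.994915 = 95.037114

95.0371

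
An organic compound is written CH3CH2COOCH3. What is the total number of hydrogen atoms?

8

Element totals:
  C: 4
  H: 8
  O: 2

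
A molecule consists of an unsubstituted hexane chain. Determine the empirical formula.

Atom tally by fragment:
  CH3 → C:1 H:3
  CH2 → C:1 H:2
  CH2 → C:1 H:2
  CH2 → C:1 H:2
  CH2 → C:1 H:2
  CH3 → C:1 H:3
Element totals:
  C: 6
  H: 14
Molecular formula: C6H14.
gcd of subscripts = 2; dividing each by 2:
  C: 6/2 = 3
  H: 14/2 = 7

C3H7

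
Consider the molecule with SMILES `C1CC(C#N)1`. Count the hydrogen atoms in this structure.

Atom tally by fragment:
  cyclopropane ring core → C:3 H:6
  (− 1 ring H displaced by substituents)
  + CN → C:1 N:1
Element totals:
  C: 4
  H: 5
  N: 1

5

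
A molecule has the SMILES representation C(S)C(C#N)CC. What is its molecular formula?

C5H9NS

Atom tally by fragment:
  HSCH2 → C:1 H:3 S:1
  CH(CN) → C:2 H:1 N:1
  CH2 → C:1 H:2
  CH3 → C:1 H:3
Element totals:
  C: 5
  H: 9
  N: 1
  S: 1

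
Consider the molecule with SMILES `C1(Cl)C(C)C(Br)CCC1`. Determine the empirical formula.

Atom tally by fragment:
  cyclohexane ring core → C:6 H:12
  (− 3 ring H displaced by substituents)
  + Cl → Cl:1
  + CH3 → C:1 H:3
  + Br → Br:1
Element totals:
  C: 7
  H: 12
  Br: 1
  Cl: 1
Molecular formula: C7H12BrCl.
gcd of subscripts (1, 7, 1, 12) = 1, so the empirical formula equals the molecular formula.

C7H12BrCl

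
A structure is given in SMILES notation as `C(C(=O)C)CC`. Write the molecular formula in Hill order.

C5H10O

Atom tally by fragment:
  CH3COCH2 → C:3 H:5 O:1
  CH2 → C:1 H:2
  CH3 → C:1 H:3
Element totals:
  C: 5
  H: 10
  O: 1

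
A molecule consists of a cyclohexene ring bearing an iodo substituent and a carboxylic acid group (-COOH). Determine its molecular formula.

C7H9IO2

Atom tally by fragment:
  cyclohexene ring core → C:6 H:10
  (− 2 ring H displaced by substituents)
  + I → I:1
  + COOH → C:1 H:1 O:2
Element totals:
  C: 7
  H: 9
  I: 1
  O: 2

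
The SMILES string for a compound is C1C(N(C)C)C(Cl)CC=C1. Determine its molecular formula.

Atom tally by fragment:
  cyclohexene ring core → C:6 H:10
  (− 2 ring H displaced by substituents)
  + N(CH3)2 → N:1 C:2 H:6
  + Cl → Cl:1
Element totals:
  C: 8
  H: 14
  Cl: 1
  N: 1

C8H14ClN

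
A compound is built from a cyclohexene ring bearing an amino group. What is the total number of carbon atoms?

6

Atom tally by fragment:
  cyclohexene ring core → C:6 H:10
  (− 1 ring H displaced by substituents)
  + NH2 → N:1 H:2
Element totals:
  C: 6
  H: 11
  N: 1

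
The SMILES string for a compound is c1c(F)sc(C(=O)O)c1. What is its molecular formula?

Atom tally by fragment:
  thiophene ring core → C:4 H:4 S:1
  (− 2 ring H displaced by substituents)
  + F → F:1
  + COOH → C:1 H:1 O:2
Element totals:
  C: 5
  H: 3
  F: 1
  O: 2
  S: 1

C5H3FO2S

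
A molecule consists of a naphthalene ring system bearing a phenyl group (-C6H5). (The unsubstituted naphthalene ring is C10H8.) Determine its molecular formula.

Atom tally by fragment:
  naphthalene ring system core → C:10 H:8
  (− 1 ring H displaced by substituents)
  + C6H5 → C:6 H:5
Element totals:
  C: 16
  H: 12

C16H12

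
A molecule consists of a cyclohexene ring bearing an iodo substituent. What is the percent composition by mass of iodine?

61.00%

Atom tally by fragment:
  cyclohexene ring core → C:6 H:10
  (− 1 ring H displaced by substituents)
  + I → I:1
Element totals:
  C: 6
  H: 9
  I: 1
Molecular formula: C6H9I.
Molar mass = 208.042 g/mol.
Mass from I: 1 × 126.904 = 126.904 g/mol.
%I = 126.904 / 208.042 × 100 = 61.00%.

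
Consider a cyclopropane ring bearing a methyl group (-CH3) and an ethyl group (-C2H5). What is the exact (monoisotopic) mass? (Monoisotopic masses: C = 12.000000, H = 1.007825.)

Atom tally by fragment:
  cyclopropane ring core → C:3 H:6
  (− 2 ring H displaced by substituents)
  + CH3 → C:1 H:3
  + C2H5 → C:2 H:5
Element totals:
  C: 6
  H: 12
Molecular formula: C6H12.
  M = 6(12.0) + 12(1.007825)
    = 72.000000 + 12.093900 = 84.093900

84.0939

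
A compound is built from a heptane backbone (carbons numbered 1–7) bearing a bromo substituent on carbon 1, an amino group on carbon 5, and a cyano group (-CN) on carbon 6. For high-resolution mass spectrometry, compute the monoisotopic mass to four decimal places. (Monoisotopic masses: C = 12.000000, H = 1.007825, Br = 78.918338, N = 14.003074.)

218.0419

Atom tally by fragment:
  BrCH2 → C:1 H:2 Br:1
  CH2 → C:1 H:2
  CH2 → C:1 H:2
  CH2 → C:1 H:2
  CH(NH2) → C:1 H:3 N:1
  CH(CN) → C:2 H:1 N:1
  CH3 → C:1 H:3
Element totals:
  C: 8
  H: 15
  Br: 1
  N: 2
Molecular formula: C8H15BrN2.
  M = 8(12.0) + 15(1.007825) + 78.918338 + 2(14.003074)
    = 96.000000 + 15.117375 + 78.918338 + 28.006148 = 218.041861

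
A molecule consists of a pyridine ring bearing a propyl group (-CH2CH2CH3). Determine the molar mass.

121.18 g/mol

Atom tally by fragment:
  pyridine ring core → C:5 H:5 N:1
  (− 1 ring H displaced by substituents)
  + CH2CH2CH3 → C:3 H:7
Element totals:
  C: 8
  H: 11
  N: 1
Molecular formula: C8H11N.
  M = 8(12.011) + 11(1.008) + 14.007
    = 96.088 + 11.088 + 14.007 = 121.183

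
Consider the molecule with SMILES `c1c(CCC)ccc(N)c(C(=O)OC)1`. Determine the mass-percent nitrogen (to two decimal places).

7.25%

Atom tally by fragment:
  benzene ring core → C:6 H:6
  (− 3 ring H displaced by substituents)
  + CH2CH2CH3 → C:3 H:7
  + NH2 → N:1 H:2
  + COOCH3 → C:2 H:3 O:2
Element totals:
  C: 11
  H: 15
  N: 1
  O: 2
Molecular formula: C11H15NO2.
Molar mass = 193.246 g/mol.
Mass from N: 1 × 14.007 = 14.007 g/mol.
%N = 14.007 / 193.246 × 100 = 7.25%.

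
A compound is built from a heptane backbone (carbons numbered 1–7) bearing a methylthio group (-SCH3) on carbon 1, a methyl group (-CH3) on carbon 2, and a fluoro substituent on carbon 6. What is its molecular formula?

C9H19FS

Atom tally by fragment:
  CH3SCH2 → C:2 H:5 S:1
  CH(CH3) → C:2 H:4
  CH2 → C:1 H:2
  CH2 → C:1 H:2
  CH2 → C:1 H:2
  CH(F) → C:1 H:1 F:1
  CH3 → C:1 H:3
Element totals:
  C: 9
  H: 19
  F: 1
  S: 1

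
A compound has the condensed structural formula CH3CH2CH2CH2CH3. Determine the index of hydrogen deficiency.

0

Element totals:
  C: 5
  H: 12
Molecular formula: C5H12.
DoU = (2C + 2 + N − H − X) / 2 = (2·5 + 2 + 0 − 12 − 0) / 2 = 0.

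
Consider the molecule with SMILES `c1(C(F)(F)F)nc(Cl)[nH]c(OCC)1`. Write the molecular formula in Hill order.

C6H6ClF3N2O

Atom tally by fragment:
  imidazole ring core → C:3 H:4 N:2
  (− 3 ring H displaced by substituents)
  + CF3 → C:1 F:3
  + Cl → Cl:1
  + OC2H5 → C:2 H:5 O:1
Element totals:
  C: 6
  H: 6
  Cl: 1
  F: 3
  N: 2
  O: 1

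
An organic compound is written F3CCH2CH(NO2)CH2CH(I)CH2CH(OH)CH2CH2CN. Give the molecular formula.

Atom tally by fragment:
  F3CCH2 → C:2 H:2 F:3
  CH(NO2) → C:1 H:1 N:1 O:2
  CH2 → C:1 H:2
  CH(I) → C:1 H:1 I:1
  CH2 → C:1 H:2
  CH(OH) → C:1 H:2 O:1
  CH2 → C:1 H:2
  CH2CN → C:2 H:2 N:1
Element totals:
  C: 10
  H: 14
  F: 3
  I: 1
  N: 2
  O: 3

C10H14F3IN2O3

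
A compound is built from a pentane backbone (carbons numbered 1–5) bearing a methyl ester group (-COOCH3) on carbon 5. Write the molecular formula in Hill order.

Atom tally by fragment:
  CH3 → C:1 H:3
  CH2 → C:1 H:2
  CH2 → C:1 H:2
  CH2 → C:1 H:2
  CH2COOCH3 → C:3 H:5 O:2
Element totals:
  C: 7
  H: 14
  O: 2

C7H14O2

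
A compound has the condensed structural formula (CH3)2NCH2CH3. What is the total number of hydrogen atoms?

Element totals:
  C: 4
  H: 11
  N: 1

11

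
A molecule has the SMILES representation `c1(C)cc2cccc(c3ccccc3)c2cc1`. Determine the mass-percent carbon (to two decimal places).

Atom tally by fragment:
  naphthalene ring system core → C:10 H:8
  (− 2 ring H displaced by substituents)
  + CH3 → C:1 H:3
  + C6H5 → C:6 H:5
Element totals:
  C: 17
  H: 14
Molecular formula: C17H14.
Molar mass = 218.299 g/mol.
Mass from C: 17 × 12.011 = 204.187 g/mol.
%C = 204.187 / 218.299 × 100 = 93.54%.

93.54%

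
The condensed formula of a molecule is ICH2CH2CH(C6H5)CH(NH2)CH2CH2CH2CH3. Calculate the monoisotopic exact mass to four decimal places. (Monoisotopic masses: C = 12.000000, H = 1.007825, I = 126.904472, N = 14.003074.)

331.0797

Element totals:
  C: 14
  H: 22
  I: 1
  N: 1
Molecular formula: C14H22IN.
  M = 14(12.0) + 22(1.007825) + 126.904472 + 14.003074
    = 168.000000 + 22.172150 + 126.904472 + 14.003074 = 331.079696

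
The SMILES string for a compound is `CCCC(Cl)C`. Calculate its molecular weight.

106.59 g/mol

Atom tally by fragment:
  CH3 → C:1 H:3
  CH2 → C:1 H:2
  CH2 → C:1 H:2
  CH(Cl) → C:1 H:1 Cl:1
  CH3 → C:1 H:3
Element totals:
  C: 5
  H: 11
  Cl: 1
Molecular formula: C5H11Cl.
  M = 5(12.011) + 11(1.008) + 35.45
    = 60.055 + 11.088 + 35.450 = 106.593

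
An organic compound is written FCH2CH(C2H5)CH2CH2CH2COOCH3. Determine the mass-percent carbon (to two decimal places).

Atom tally by fragment:
  FCH2 → C:1 H:2 F:1
  CH(C2H5) → C:3 H:6
  CH2 → C:1 H:2
  CH2 → C:1 H:2
  CH2COOCH3 → C:3 H:5 O:2
Element totals:
  C: 9
  H: 17
  F: 1
  O: 2
Molecular formula: C9H17FO2.
Molar mass = 176.231 g/mol.
Mass from C: 9 × 12.011 = 108.099 g/mol.
%C = 108.099 / 176.231 × 100 = 61.34%.

61.34%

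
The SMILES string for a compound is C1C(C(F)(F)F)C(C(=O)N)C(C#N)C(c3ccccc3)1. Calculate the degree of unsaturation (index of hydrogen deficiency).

8

Atom tally by fragment:
  cyclopentane ring core → C:5 H:10
  (− 4 ring H displaced by substituents)
  + CF3 → C:1 F:3
  + CONH2 → C:1 H:2 O:1 N:1
  + CN → C:1 N:1
  + C6H5 → C:6 H:5
Element totals:
  C: 14
  H: 13
  F: 3
  N: 2
  O: 1
Molecular formula: C14H13F3N2O.
DoU = (2C + 2 + N − H − X) / 2 = (2·14 + 2 + 2 − 13 − 3) / 2 = 8.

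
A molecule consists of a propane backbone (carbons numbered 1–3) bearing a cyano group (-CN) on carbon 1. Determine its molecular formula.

C4H7N

Atom tally by fragment:
  NCCH2 → C:2 H:2 N:1
  CH2 → C:1 H:2
  CH3 → C:1 H:3
Element totals:
  C: 4
  H: 7
  N: 1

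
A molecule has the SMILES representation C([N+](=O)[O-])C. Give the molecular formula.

Atom tally by fragment:
  O2NCH2 → C:1 H:2 N:1 O:2
  CH3 → C:1 H:3
Element totals:
  C: 2
  H: 5
  N: 1
  O: 2

C2H5NO2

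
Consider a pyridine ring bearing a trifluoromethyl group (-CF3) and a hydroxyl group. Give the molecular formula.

Atom tally by fragment:
  pyridine ring core → C:5 H:5 N:1
  (− 2 ring H displaced by substituents)
  + CF3 → C:1 F:3
  + OH → O:1 H:1
Element totals:
  C: 6
  H: 4
  F: 3
  N: 1
  O: 1

C6H4F3NO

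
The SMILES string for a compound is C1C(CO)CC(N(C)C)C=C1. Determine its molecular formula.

C9H17NO

Atom tally by fragment:
  cyclohexene ring core → C:6 H:10
  (− 2 ring H displaced by substituents)
  + CH2OH → C:1 H:3 O:1
  + N(CH3)2 → N:1 C:2 H:6
Element totals:
  C: 9
  H: 17
  N: 1
  O: 1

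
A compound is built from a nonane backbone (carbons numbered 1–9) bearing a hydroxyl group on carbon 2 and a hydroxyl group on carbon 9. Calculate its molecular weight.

160.26 g/mol

Atom tally by fragment:
  CH3 → C:1 H:3
  CH(OH) → C:1 H:2 O:1
  CH2 → C:1 H:2
  CH2 → C:1 H:2
  CH2 → C:1 H:2
  CH2 → C:1 H:2
  CH2 → C:1 H:2
  CH2 → C:1 H:2
  CH2OH → C:1 H:3 O:1
Element totals:
  C: 9
  H: 20
  O: 2
Molecular formula: C9H20O2.
  M = 9(12.011) + 20(1.008) + 2(15.999)
    = 108.099 + 20.160 + 31.998 = 160.257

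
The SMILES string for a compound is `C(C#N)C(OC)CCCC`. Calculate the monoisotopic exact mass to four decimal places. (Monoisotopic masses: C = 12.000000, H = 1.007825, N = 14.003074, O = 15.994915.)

141.1154

Atom tally by fragment:
  NCCH2 → C:2 H:2 N:1
  CH(OCH3) → C:2 H:4 O:1
  CH2 → C:1 H:2
  CH2 → C:1 H:2
  CH2 → C:1 H:2
  CH3 → C:1 H:3
Element totals:
  C: 8
  H: 15
  N: 1
  O: 1
Molecular formula: C8H15NO.
  M = 8(12.0) + 15(1.007825) + 14.003074 + 15.994915
    = 96.000000 + 15.117375 + 14.003074 + 15.994915 = 141.115364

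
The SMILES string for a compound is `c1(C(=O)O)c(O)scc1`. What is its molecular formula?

Atom tally by fragment:
  thiophene ring core → C:4 H:4 S:1
  (− 2 ring H displaced by substituents)
  + COOH → C:1 H:1 O:2
  + OH → O:1 H:1
Element totals:
  C: 5
  H: 4
  O: 3
  S: 1

C5H4O3S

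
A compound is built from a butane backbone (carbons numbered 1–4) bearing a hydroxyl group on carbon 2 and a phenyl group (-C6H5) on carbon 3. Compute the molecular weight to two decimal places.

Atom tally by fragment:
  CH3 → C:1 H:3
  CH(OH) → C:1 H:2 O:1
  CH(C6H5) → C:7 H:6
  CH3 → C:1 H:3
Element totals:
  C: 10
  H: 14
  O: 1
Molecular formula: C10H14O.
  M = 10(12.011) + 14(1.008) + 15.999
    = 120.110 + 14.112 + 15.999 = 150.221

150.22 g/mol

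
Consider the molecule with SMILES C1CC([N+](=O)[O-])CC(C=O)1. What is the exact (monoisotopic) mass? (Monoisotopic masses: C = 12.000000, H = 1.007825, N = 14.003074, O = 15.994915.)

143.0582

Atom tally by fragment:
  cyclopentane ring core → C:5 H:10
  (− 2 ring H displaced by substituents)
  + NO2 → N:1 O:2
  + CHO → C:1 H:1 O:1
Element totals:
  C: 6
  H: 9
  N: 1
  O: 3
Molecular formula: C6H9NO3.
  M = 6(12.0) + 9(1.007825) + 14.003074 + 3(15.994915)
    = 72.000000 + 9.070425 + 14.003074 + 47.984745 = 143.058244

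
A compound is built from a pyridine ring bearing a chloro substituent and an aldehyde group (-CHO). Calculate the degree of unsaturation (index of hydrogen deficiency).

5

Atom tally by fragment:
  pyridine ring core → C:5 H:5 N:1
  (− 2 ring H displaced by substituents)
  + Cl → Cl:1
  + CHO → C:1 H:1 O:1
Element totals:
  C: 6
  H: 4
  Cl: 1
  N: 1
  O: 1
Molecular formula: C6H4ClNO.
DoU = (2C + 2 + N − H − X) / 2 = (2·6 + 2 + 1 − 4 − 1) / 2 = 5.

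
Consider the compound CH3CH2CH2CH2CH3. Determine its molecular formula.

C5H12

Atom tally by fragment:
  CH3 → C:1 H:3
  CH2 → C:1 H:2
  CH2 → C:1 H:2
  CH2 → C:1 H:2
  CH3 → C:1 H:3
Element totals:
  C: 5
  H: 12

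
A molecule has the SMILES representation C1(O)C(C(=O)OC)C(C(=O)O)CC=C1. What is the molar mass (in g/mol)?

Atom tally by fragment:
  cyclohexene ring core → C:6 H:10
  (− 3 ring H displaced by substituents)
  + OH → O:1 H:1
  + COOCH3 → C:2 H:3 O:2
  + COOH → C:1 H:1 O:2
Element totals:
  C: 9
  H: 12
  O: 5
Molecular formula: C9H12O5.
  M = 9(12.011) + 12(1.008) + 5(15.999)
    = 108.099 + 12.096 + 79.995 = 200.190

200.19 g/mol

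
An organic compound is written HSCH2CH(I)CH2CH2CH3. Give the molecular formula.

Element totals:
  C: 5
  H: 11
  I: 1
  S: 1

C5H11IS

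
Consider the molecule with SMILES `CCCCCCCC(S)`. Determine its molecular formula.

Atom tally by fragment:
  CH3 → C:1 H:3
  CH2 → C:1 H:2
  CH2 → C:1 H:2
  CH2 → C:1 H:2
  CH2 → C:1 H:2
  CH2 → C:1 H:2
  CH2 → C:1 H:2
  CH2SH → C:1 H:3 S:1
Element totals:
  C: 8
  H: 18
  S: 1

C8H18S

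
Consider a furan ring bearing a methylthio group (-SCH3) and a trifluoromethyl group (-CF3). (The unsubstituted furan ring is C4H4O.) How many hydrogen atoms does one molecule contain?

Atom tally by fragment:
  furan ring core → C:4 H:4 O:1
  (− 2 ring H displaced by substituents)
  + SCH3 → C:1 H:3 S:1
  + CF3 → C:1 F:3
Element totals:
  C: 6
  H: 5
  F: 3
  O: 1
  S: 1

5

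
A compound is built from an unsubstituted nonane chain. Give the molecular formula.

C9H20

Atom tally by fragment:
  CH3 → C:1 H:3
  CH2 → C:1 H:2
  CH2 → C:1 H:2
  CH2 → C:1 H:2
  CH2 → C:1 H:2
  CH2 → C:1 H:2
  CH2 → C:1 H:2
  CH2 → C:1 H:2
  CH3 → C:1 H:3
Element totals:
  C: 9
  H: 20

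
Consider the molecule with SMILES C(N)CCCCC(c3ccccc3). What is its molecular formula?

C12H19N

Atom tally by fragment:
  H2NCH2 → C:1 H:4 N:1
  CH2 → C:1 H:2
  CH2 → C:1 H:2
  CH2 → C:1 H:2
  CH2 → C:1 H:2
  CH2C6H5 → C:7 H:7
Element totals:
  C: 12
  H: 19
  N: 1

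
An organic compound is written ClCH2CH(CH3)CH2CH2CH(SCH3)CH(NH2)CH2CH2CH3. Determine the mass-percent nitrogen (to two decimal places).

5.89%

Element totals:
  C: 11
  H: 24
  Cl: 1
  N: 1
  S: 1
Molecular formula: C11H24ClNS.
Molar mass = 237.830 g/mol.
Mass from N: 1 × 14.007 = 14.007 g/mol.
%N = 14.007 / 237.830 × 100 = 5.89%.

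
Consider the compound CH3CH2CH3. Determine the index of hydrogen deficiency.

Atom tally by fragment:
  CH3 → C:1 H:3
  CH2 → C:1 H:2
  CH3 → C:1 H:3
Element totals:
  C: 3
  H: 8
Molecular formula: C3H8.
DoU = (2C + 2 + N − H − X) / 2 = (2·3 + 2 + 0 − 8 − 0) / 2 = 0.

0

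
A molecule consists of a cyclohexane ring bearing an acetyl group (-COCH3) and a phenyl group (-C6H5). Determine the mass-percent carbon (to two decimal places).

83.12%

Atom tally by fragment:
  cyclohexane ring core → C:6 H:12
  (− 2 ring H displaced by substituents)
  + COCH3 → C:2 H:3 O:1
  + C6H5 → C:6 H:5
Element totals:
  C: 14
  H: 18
  O: 1
Molecular formula: C14H18O.
Molar mass = 202.297 g/mol.
Mass from C: 14 × 12.011 = 168.154 g/mol.
%C = 168.154 / 202.297 × 100 = 83.12%.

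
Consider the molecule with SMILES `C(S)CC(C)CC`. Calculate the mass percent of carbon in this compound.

60.95%

Atom tally by fragment:
  HSCH2 → C:1 H:3 S:1
  CH2 → C:1 H:2
  CH(CH3) → C:2 H:4
  CH2 → C:1 H:2
  CH3 → C:1 H:3
Element totals:
  C: 6
  H: 14
  S: 1
Molecular formula: C6H14S.
Molar mass = 118.238 g/mol.
Mass from C: 6 × 12.011 = 72.066 g/mol.
%C = 72.066 / 118.238 × 100 = 60.95%.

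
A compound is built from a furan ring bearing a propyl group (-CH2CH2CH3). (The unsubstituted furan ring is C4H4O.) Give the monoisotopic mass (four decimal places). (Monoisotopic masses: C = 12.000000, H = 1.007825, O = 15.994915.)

Atom tally by fragment:
  furan ring core → C:4 H:4 O:1
  (− 1 ring H displaced by substituents)
  + CH2CH2CH3 → C:3 H:7
Element totals:
  C: 7
  H: 10
  O: 1
Molecular formula: C7H10O.
  M = 7(12.0) + 10(1.007825) + 15.994915
    = 84.000000 + 10.078250 + 15.994915 = 110.073165

110.0732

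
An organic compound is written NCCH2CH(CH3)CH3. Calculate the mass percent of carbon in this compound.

Atom tally by fragment:
  NCCH2 → C:2 H:2 N:1
  CH(CH3) → C:2 H:4
  CH3 → C:1 H:3
Element totals:
  C: 5
  H: 9
  N: 1
Molecular formula: C5H9N.
Molar mass = 83.134 g/mol.
Mass from C: 5 × 12.011 = 60.055 g/mol.
%C = 60.055 / 83.134 × 100 = 72.24%.

72.24%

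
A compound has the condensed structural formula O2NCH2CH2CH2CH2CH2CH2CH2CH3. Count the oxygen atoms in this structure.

Atom tally by fragment:
  O2NCH2 → C:1 H:2 N:1 O:2
  CH2 → C:1 H:2
  CH2 → C:1 H:2
  CH2 → C:1 H:2
  CH2 → C:1 H:2
  CH2 → C:1 H:2
  CH2 → C:1 H:2
  CH3 → C:1 H:3
Element totals:
  C: 8
  H: 17
  N: 1
  O: 2

2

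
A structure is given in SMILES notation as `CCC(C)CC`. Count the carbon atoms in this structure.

6

Atom tally by fragment:
  CH3 → C:1 H:3
  CH2 → C:1 H:2
  CH(CH3) → C:2 H:4
  CH2 → C:1 H:2
  CH3 → C:1 H:3
Element totals:
  C: 6
  H: 14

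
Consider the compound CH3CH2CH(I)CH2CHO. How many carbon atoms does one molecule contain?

Element totals:
  C: 5
  H: 9
  I: 1
  O: 1

5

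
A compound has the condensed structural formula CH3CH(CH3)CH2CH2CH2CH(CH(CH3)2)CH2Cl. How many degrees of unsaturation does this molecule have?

0

Element totals:
  C: 11
  H: 23
  Cl: 1
Molecular formula: C11H23Cl.
DoU = (2C + 2 + N − H − X) / 2 = (2·11 + 2 + 0 − 23 − 1) / 2 = 0.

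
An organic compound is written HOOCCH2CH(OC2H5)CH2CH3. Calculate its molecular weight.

Atom tally by fragment:
  HOOCCH2 → C:2 H:3 O:2
  CH(OC2H5) → C:3 H:6 O:1
  CH2 → C:1 H:2
  CH3 → C:1 H:3
Element totals:
  C: 7
  H: 14
  O: 3
Molecular formula: C7H14O3.
  M = 7(12.011) + 14(1.008) + 3(15.999)
    = 84.077 + 14.112 + 47.997 = 146.186

146.19 g/mol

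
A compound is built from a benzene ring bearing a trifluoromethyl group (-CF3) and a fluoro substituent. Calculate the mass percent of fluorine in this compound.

46.31%

Atom tally by fragment:
  benzene ring core → C:6 H:6
  (− 2 ring H displaced by substituents)
  + CF3 → C:1 F:3
  + F → F:1
Element totals:
  C: 7
  H: 4
  F: 4
Molecular formula: C7H4F4.
Molar mass = 164.101 g/mol.
Mass from F: 4 × 18.998 = 75.992 g/mol.
%F = 75.992 / 164.101 × 100 = 46.31%.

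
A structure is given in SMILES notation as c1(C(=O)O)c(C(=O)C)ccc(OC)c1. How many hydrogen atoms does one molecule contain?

10

Atom tally by fragment:
  benzene ring core → C:6 H:6
  (− 3 ring H displaced by substituents)
  + COOH → C:1 H:1 O:2
  + COCH3 → C:2 H:3 O:1
  + OCH3 → C:1 H:3 O:1
Element totals:
  C: 10
  H: 10
  O: 4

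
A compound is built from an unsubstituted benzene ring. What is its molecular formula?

Atom tally by fragment:
  benzene ring core → C:6 H:6
Element totals:
  C: 6
  H: 6

C6H6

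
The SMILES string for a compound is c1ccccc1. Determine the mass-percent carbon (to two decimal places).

Atom tally by fragment:
  benzene ring core → C:6 H:6
Element totals:
  C: 6
  H: 6
Molecular formula: C6H6.
Molar mass = 78.114 g/mol.
Mass from C: 6 × 12.011 = 72.066 g/mol.
%C = 72.066 / 78.114 × 100 = 92.26%.

92.26%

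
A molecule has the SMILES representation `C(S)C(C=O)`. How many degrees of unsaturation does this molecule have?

Atom tally by fragment:
  HSCH2 → C:1 H:3 S:1
  CH2CHO → C:2 H:3 O:1
Element totals:
  C: 3
  H: 6
  O: 1
  S: 1
Molecular formula: C3H6OS.
DoU = (2C + 2 + N − H − X) / 2 = (2·3 + 2 + 0 − 6 − 0) / 2 = 1.

1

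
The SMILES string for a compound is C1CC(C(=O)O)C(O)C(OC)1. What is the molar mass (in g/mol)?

160.17 g/mol

Atom tally by fragment:
  cyclopentane ring core → C:5 H:10
  (− 3 ring H displaced by substituents)
  + COOH → C:1 H:1 O:2
  + OH → O:1 H:1
  + OCH3 → C:1 H:3 O:1
Element totals:
  C: 7
  H: 12
  O: 4
Molecular formula: C7H12O4.
  M = 7(12.011) + 12(1.008) + 4(15.999)
    = 84.077 + 12.096 + 63.996 = 160.169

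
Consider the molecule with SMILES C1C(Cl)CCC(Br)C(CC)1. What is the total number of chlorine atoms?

Atom tally by fragment:
  cyclohexane ring core → C:6 H:12
  (− 3 ring H displaced by substituents)
  + Cl → Cl:1
  + Br → Br:1
  + C2H5 → C:2 H:5
Element totals:
  C: 8
  H: 14
  Br: 1
  Cl: 1

1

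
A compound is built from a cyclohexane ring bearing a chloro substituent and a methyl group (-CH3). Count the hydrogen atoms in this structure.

13

Atom tally by fragment:
  cyclohexane ring core → C:6 H:12
  (− 2 ring H displaced by substituents)
  + Cl → Cl:1
  + CH3 → C:1 H:3
Element totals:
  C: 7
  H: 13
  Cl: 1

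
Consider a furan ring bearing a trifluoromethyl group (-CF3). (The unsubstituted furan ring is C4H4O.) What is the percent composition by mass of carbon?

Atom tally by fragment:
  furan ring core → C:4 H:4 O:1
  (− 1 ring H displaced by substituents)
  + CF3 → C:1 F:3
Element totals:
  C: 5
  H: 3
  F: 3
  O: 1
Molecular formula: C5H3F3O.
Molar mass = 136.072 g/mol.
Mass from C: 5 × 12.011 = 60.055 g/mol.
%C = 60.055 / 136.072 × 100 = 44.13%.

44.13%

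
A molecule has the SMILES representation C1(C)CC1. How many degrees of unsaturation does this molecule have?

1

Atom tally by fragment:
  cyclopropane ring core → C:3 H:6
  (− 1 ring H displaced by substituents)
  + CH3 → C:1 H:3
Element totals:
  C: 4
  H: 8
Molecular formula: C4H8.
DoU = (2C + 2 + N − H − X) / 2 = (2·4 + 2 + 0 − 8 − 0) / 2 = 1.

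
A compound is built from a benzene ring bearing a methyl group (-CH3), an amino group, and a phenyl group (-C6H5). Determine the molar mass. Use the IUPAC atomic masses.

183.25 g/mol

Atom tally by fragment:
  benzene ring core → C:6 H:6
  (− 3 ring H displaced by substituents)
  + CH3 → C:1 H:3
  + NH2 → N:1 H:2
  + C6H5 → C:6 H:5
Element totals:
  C: 13
  H: 13
  N: 1
Molecular formula: C13H13N.
  M = 13(12.011) + 13(1.008) + 14.007
    = 156.143 + 13.104 + 14.007 = 183.254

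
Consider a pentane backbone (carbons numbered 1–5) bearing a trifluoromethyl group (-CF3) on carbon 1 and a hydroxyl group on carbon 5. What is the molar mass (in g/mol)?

156.15 g/mol

Atom tally by fragment:
  F3CCH2 → C:2 H:2 F:3
  CH2 → C:1 H:2
  CH2 → C:1 H:2
  CH2 → C:1 H:2
  CH2OH → C:1 H:3 O:1
Element totals:
  C: 6
  H: 11
  F: 3
  O: 1
Molecular formula: C6H11F3O.
  M = 6(12.011) + 11(1.008) + 3(18.998) + 15.999
    = 72.066 + 11.088 + 56.994 + 15.999 = 156.147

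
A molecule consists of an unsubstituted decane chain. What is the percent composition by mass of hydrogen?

Atom tally by fragment:
  CH3 → C:1 H:3
  CH2 → C:1 H:2
  CH2 → C:1 H:2
  CH2 → C:1 H:2
  CH2 → C:1 H:2
  CH2 → C:1 H:2
  CH2 → C:1 H:2
  CH2 → C:1 H:2
  CH2 → C:1 H:2
  CH3 → C:1 H:3
Element totals:
  C: 10
  H: 22
Molecular formula: C10H22.
Molar mass = 142.286 g/mol.
Mass from H: 22 × 1.008 = 22.176 g/mol.
%H = 22.176 / 142.286 × 100 = 15.59%.

15.59%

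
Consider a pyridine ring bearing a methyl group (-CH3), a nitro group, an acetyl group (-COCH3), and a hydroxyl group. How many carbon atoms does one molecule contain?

Atom tally by fragment:
  pyridine ring core → C:5 H:5 N:1
  (− 4 ring H displaced by substituents)
  + CH3 → C:1 H:3
  + NO2 → N:1 O:2
  + COCH3 → C:2 H:3 O:1
  + OH → O:1 H:1
Element totals:
  C: 8
  H: 8
  N: 2
  O: 4

8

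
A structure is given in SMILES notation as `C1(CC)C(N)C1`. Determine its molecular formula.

C5H11N

Atom tally by fragment:
  cyclopropane ring core → C:3 H:6
  (− 2 ring H displaced by substituents)
  + C2H5 → C:2 H:5
  + NH2 → N:1 H:2
Element totals:
  C: 5
  H: 11
  N: 1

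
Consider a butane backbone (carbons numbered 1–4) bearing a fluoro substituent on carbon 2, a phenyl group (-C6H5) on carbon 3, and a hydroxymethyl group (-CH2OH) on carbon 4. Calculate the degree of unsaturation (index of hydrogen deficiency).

Atom tally by fragment:
  CH3 → C:1 H:3
  CH(F) → C:1 H:1 F:1
  CH(C6H5) → C:7 H:6
  CH2CH2OH → C:2 H:5 O:1
Element totals:
  C: 11
  H: 15
  F: 1
  O: 1
Molecular formula: C11H15FO.
DoU = (2C + 2 + N − H − X) / 2 = (2·11 + 2 + 0 − 15 − 1) / 2 = 4.

4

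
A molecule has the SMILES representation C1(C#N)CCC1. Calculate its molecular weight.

81.12 g/mol

Atom tally by fragment:
  cyclobutane ring core → C:4 H:8
  (− 1 ring H displaced by substituents)
  + CN → C:1 N:1
Element totals:
  C: 5
  H: 7
  N: 1
Molecular formula: C5H7N.
  M = 5(12.011) + 7(1.008) + 14.007
    = 60.055 + 7.056 + 14.007 = 81.118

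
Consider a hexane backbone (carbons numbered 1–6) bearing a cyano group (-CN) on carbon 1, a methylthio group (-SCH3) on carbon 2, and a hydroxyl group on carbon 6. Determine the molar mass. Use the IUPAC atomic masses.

Atom tally by fragment:
  NCCH2 → C:2 H:2 N:1
  CH(SCH3) → C:2 H:4 S:1
  CH2 → C:1 H:2
  CH2 → C:1 H:2
  CH2 → C:1 H:2
  CH2OH → C:1 H:3 O:1
Element totals:
  C: 8
  H: 15
  N: 1
  O: 1
  S: 1
Molecular formula: C8H15NOS.
  M = 8(12.011) + 15(1.008) + 14.007 + 15.999 + 32.06
    = 96.088 + 15.120 + 14.007 + 15.999 + 32.060 = 173.274

173.27 g/mol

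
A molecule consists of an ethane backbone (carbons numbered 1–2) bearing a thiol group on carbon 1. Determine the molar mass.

62.13 g/mol

Atom tally by fragment:
  HSCH2 → C:1 H:3 S:1
  CH3 → C:1 H:3
Element totals:
  C: 2
  H: 6
  S: 1
Molecular formula: C2H6S.
  M = 2(12.011) + 6(1.008) + 32.06
    = 24.022 + 6.048 + 32.060 = 62.130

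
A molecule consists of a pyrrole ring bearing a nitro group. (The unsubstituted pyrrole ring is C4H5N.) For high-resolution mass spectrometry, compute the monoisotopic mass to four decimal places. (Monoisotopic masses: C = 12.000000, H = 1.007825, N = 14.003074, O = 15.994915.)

Atom tally by fragment:
  pyrrole ring core → C:4 H:5 N:1
  (− 1 ring H displaced by substituents)
  + NO2 → N:1 O:2
Element totals:
  C: 4
  H: 4
  N: 2
  O: 2
Molecular formula: C4H4N2O2.
  M = 4(12.0) + 4(1.007825) + 2(14.003074) + 2(15.994915)
    = 48.000000 + 4.031300 + 28.006148 + 31.989830 = 112.027278

112.0273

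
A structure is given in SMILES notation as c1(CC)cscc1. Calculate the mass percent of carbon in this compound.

64.24%

Atom tally by fragment:
  thiophene ring core → C:4 H:4 S:1
  (− 1 ring H displaced by substituents)
  + C2H5 → C:2 H:5
Element totals:
  C: 6
  H: 8
  S: 1
Molecular formula: C6H8S.
Molar mass = 112.190 g/mol.
Mass from C: 6 × 12.011 = 72.066 g/mol.
%C = 72.066 / 112.190 × 100 = 64.24%.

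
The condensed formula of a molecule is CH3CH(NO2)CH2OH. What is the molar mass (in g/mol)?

Element totals:
  C: 3
  H: 7
  N: 1
  O: 3
Molecular formula: C3H7NO3.
  M = 3(12.011) + 7(1.008) + 14.007 + 3(15.999)
    = 36.033 + 7.056 + 14.007 + 47.997 = 105.093

105.09 g/mol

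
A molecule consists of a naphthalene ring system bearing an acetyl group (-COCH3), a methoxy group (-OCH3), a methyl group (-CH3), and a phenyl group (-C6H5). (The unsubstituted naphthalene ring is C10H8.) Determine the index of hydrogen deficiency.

Atom tally by fragment:
  naphthalene ring system core → C:10 H:8
  (− 4 ring H displaced by substituents)
  + COCH3 → C:2 H:3 O:1
  + OCH3 → C:1 H:3 O:1
  + CH3 → C:1 H:3
  + C6H5 → C:6 H:5
Element totals:
  C: 20
  H: 18
  O: 2
Molecular formula: C20H18O2.
DoU = (2C + 2 + N − H − X) / 2 = (2·20 + 2 + 0 − 18 − 0) / 2 = 12.

12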